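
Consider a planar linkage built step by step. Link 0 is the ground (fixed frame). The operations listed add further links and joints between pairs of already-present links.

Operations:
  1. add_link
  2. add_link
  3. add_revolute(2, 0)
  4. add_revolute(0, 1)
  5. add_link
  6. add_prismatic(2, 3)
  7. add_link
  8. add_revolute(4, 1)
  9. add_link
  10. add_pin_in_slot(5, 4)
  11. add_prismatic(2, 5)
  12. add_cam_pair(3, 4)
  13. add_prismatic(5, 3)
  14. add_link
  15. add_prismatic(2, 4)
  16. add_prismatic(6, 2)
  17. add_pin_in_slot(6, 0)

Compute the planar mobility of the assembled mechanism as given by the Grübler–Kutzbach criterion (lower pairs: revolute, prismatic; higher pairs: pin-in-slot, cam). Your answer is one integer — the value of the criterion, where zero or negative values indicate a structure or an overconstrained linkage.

M = -1

L=1 J1=0 J2=0
add link → L=2 J1=0 J2=0
add link → L=3 J1=0 J2=0
R@2,0 dof=1 J1 → L=3 J1=1 J2=0
R@0,1 dof=1 J1 → L=3 J1=2 J2=0
add link → L=4 J1=2 J2=0
P@2,3 dof=1 J1 → L=4 J1=3 J2=0
add link → L=5 J1=3 J2=0
R@4,1 dof=1 J1 → L=5 J1=4 J2=0
add link → L=6 J1=4 J2=0
PS@5,4 dof=2 J2 → L=6 J1=4 J2=1
P@2,5 dof=1 J1 → L=6 J1=5 J2=1
C@3,4 dof=2 J2 → L=6 J1=5 J2=2
P@5,3 dof=1 J1 → L=6 J1=6 J2=2
add link → L=7 J1=6 J2=2
P@2,4 dof=1 J1 → L=7 J1=7 J2=2
P@6,2 dof=1 J1 → L=7 J1=8 J2=2
PS@6,0 dof=2 J2 → L=7 J1=8 J2=3
M=3(L−1)−2J1−J2=3·6−2·8−3=-1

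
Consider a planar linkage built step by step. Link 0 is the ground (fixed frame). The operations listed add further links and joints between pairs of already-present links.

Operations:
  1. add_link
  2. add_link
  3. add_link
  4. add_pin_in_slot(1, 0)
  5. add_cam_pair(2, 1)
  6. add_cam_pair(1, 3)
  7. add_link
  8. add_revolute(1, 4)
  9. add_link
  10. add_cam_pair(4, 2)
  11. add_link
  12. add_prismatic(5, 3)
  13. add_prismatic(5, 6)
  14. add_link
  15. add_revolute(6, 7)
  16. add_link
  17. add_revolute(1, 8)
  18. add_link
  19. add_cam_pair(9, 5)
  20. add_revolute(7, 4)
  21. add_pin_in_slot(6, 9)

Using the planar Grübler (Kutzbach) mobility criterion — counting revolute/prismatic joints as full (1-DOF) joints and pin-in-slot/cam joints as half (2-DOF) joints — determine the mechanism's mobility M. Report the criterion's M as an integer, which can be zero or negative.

M = 9

L=1 J1=0 J2=0
add link → L=2 J1=0 J2=0
add link → L=3 J1=0 J2=0
add link → L=4 J1=0 J2=0
PS@1,0 dof=2 J2 → L=4 J1=0 J2=1
C@2,1 dof=2 J2 → L=4 J1=0 J2=2
C@1,3 dof=2 J2 → L=4 J1=0 J2=3
add link → L=5 J1=0 J2=3
R@1,4 dof=1 J1 → L=5 J1=1 J2=3
add link → L=6 J1=1 J2=3
C@4,2 dof=2 J2 → L=6 J1=1 J2=4
add link → L=7 J1=1 J2=4
P@5,3 dof=1 J1 → L=7 J1=2 J2=4
P@5,6 dof=1 J1 → L=7 J1=3 J2=4
add link → L=8 J1=3 J2=4
R@6,7 dof=1 J1 → L=8 J1=4 J2=4
add link → L=9 J1=4 J2=4
R@1,8 dof=1 J1 → L=9 J1=5 J2=4
add link → L=10 J1=5 J2=4
C@9,5 dof=2 J2 → L=10 J1=5 J2=5
R@7,4 dof=1 J1 → L=10 J1=6 J2=5
PS@6,9 dof=2 J2 → L=10 J1=6 J2=6
M=3(L−1)−2J1−J2=3·9−2·6−6=9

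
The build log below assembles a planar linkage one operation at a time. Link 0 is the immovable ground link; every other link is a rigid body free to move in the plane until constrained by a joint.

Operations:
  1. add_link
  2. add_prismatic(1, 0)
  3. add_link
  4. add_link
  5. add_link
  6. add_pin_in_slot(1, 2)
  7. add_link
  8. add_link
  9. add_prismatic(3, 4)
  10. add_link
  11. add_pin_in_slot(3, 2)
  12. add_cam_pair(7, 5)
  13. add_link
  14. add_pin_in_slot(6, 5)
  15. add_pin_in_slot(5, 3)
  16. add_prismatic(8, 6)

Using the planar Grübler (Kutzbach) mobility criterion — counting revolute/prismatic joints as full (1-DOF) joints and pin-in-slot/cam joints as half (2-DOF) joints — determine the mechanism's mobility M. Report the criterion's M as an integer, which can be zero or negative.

M = 13

[1;0;0] (link 0 is ground)
L+ [2;0;0]
P(1,0)∈J1 [2;1;0]
L+ [3;1;0]
L+ [4;1;0]
L+ [5;1;0]
PS(1,2)∈J2 [5;1;1]
L+ [6;1;1]
L+ [7;1;1]
P(3,4)∈J1 [7;2;1]
L+ [8;2;1]
PS(3,2)∈J2 [8;2;2]
C(7,5)∈J2 [8;2;3]
L+ [9;2;3]
PS(6,5)∈J2 [9;2;4]
PS(5,3)∈J2 [9;2;5]
P(8,6)∈J1 [9;3;5]
mobility = 24 − 6 − 5 = 13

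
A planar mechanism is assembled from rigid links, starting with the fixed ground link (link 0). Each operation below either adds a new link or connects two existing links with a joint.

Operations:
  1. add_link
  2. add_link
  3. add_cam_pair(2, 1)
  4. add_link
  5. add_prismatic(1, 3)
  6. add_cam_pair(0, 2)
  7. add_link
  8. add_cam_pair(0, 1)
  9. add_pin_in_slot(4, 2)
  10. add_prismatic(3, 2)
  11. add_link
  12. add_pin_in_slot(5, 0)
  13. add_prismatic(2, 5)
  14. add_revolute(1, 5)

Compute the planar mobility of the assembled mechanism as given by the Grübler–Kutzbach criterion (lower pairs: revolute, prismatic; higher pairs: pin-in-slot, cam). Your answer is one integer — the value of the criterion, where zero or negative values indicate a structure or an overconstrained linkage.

M = 2

[1;0;0] (link 0 is ground)
L+ [2;0;0]
L+ [3;0;0]
C(2,1)∈J2 [3;0;1]
L+ [4;0;1]
P(1,3)∈J1 [4;1;1]
C(0,2)∈J2 [4;1;2]
L+ [5;1;2]
C(0,1)∈J2 [5;1;3]
PS(4,2)∈J2 [5;1;4]
P(3,2)∈J1 [5;2;4]
L+ [6;2;4]
PS(5,0)∈J2 [6;2;5]
P(2,5)∈J1 [6;3;5]
R(1,5)∈J1 [6;4;5]
mobility = 15 − 8 − 5 = 2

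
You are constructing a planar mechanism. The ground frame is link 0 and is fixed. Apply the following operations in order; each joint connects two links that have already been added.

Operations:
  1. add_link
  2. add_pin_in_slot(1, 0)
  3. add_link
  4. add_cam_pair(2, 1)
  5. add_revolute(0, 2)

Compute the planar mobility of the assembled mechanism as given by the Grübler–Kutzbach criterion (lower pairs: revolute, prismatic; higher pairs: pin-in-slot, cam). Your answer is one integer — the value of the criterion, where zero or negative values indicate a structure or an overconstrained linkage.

L=1 J1=0 J2=0
add link → L=2 J1=0 J2=0
PS@1,0 dof=2 J2 → L=2 J1=0 J2=1
add link → L=3 J1=0 J2=1
C@2,1 dof=2 J2 → L=3 J1=0 J2=2
R@0,2 dof=1 J1 → L=3 J1=1 J2=2
M=3(L−1)−2J1−J2=3·2−2·1−2=2

M = 2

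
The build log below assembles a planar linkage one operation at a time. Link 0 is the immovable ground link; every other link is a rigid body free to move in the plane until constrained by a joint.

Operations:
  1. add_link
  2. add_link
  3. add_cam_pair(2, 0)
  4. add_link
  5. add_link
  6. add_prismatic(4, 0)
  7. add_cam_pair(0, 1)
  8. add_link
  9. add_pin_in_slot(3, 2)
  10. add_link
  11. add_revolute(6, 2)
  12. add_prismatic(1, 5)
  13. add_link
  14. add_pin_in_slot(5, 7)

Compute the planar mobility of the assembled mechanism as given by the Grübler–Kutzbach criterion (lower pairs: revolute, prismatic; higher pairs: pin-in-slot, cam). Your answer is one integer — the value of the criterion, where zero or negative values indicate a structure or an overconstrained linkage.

[1;0;0] (link 0 is ground)
L+ [2;0;0]
L+ [3;0;0]
C(2,0)∈J2 [3;0;1]
L+ [4;0;1]
L+ [5;0;1]
P(4,0)∈J1 [5;1;1]
C(0,1)∈J2 [5;1;2]
L+ [6;1;2]
PS(3,2)∈J2 [6;1;3]
L+ [7;1;3]
R(6,2)∈J1 [7;2;3]
P(1,5)∈J1 [7;3;3]
L+ [8;3;3]
PS(5,7)∈J2 [8;3;4]
mobility = 21 − 6 − 4 = 11

M = 11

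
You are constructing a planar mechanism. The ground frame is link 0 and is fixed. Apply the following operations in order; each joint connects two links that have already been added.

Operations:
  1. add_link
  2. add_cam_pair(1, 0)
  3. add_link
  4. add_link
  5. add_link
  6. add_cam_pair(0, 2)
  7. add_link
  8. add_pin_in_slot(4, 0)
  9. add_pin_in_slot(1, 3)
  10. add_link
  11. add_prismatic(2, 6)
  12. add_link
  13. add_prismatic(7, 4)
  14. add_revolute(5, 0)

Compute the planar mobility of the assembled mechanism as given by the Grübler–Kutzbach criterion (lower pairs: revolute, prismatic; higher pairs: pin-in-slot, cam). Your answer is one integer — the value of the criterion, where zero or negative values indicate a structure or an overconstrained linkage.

link 0 = ground. State L|J1|J2 = 1|0|0
+link1  2|0|0
C(1,0) f=2→J2  2|0|1
+link2  3|0|1
+link3  4|0|1
+link4  5|0|1
C(0,2) f=2→J2  5|0|2
+link5  6|0|2
PS(4,0) f=2→J2  6|0|3
PS(1,3) f=2→J2  6|0|4
+link6  7|0|4
P(2,6) f=1→J1  7|1|4
+link7  8|1|4
P(7,4) f=1→J1  8|2|4
R(5,0) f=1→J1  8|3|4
M = 3(8−1)−2·3−4 = 21−6−4 = 11

M = 11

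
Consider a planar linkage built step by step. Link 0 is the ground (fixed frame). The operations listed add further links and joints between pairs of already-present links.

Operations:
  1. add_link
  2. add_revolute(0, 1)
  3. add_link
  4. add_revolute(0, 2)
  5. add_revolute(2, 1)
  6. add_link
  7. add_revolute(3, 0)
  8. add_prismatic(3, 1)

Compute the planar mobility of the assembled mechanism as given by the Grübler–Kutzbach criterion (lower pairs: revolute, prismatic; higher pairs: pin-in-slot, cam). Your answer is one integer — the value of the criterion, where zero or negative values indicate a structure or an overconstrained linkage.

L=1 J1=0 J2=0
add link → L=2 J1=0 J2=0
R@0,1 dof=1 J1 → L=2 J1=1 J2=0
add link → L=3 J1=1 J2=0
R@0,2 dof=1 J1 → L=3 J1=2 J2=0
R@2,1 dof=1 J1 → L=3 J1=3 J2=0
add link → L=4 J1=3 J2=0
R@3,0 dof=1 J1 → L=4 J1=4 J2=0
P@3,1 dof=1 J1 → L=4 J1=5 J2=0
M=3(L−1)−2J1−J2=3·3−2·5−0=-1

M = -1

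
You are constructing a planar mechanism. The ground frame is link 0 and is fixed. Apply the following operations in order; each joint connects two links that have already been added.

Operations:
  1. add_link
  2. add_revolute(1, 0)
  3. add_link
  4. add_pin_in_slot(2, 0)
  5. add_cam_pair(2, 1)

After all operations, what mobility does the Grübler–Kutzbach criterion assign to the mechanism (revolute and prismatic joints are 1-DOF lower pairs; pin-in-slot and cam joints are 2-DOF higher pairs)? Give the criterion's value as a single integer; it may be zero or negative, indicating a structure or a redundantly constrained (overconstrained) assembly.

link 0 = ground. State L|J1|J2 = 1|0|0
+link1  2|0|0
R(1,0) f=1→J1  2|1|0
+link2  3|1|0
PS(2,0) f=2→J2  3|1|1
C(2,1) f=2→J2  3|1|2
M = 3(3−1)−2·1−2 = 6−2−2 = 2

M = 2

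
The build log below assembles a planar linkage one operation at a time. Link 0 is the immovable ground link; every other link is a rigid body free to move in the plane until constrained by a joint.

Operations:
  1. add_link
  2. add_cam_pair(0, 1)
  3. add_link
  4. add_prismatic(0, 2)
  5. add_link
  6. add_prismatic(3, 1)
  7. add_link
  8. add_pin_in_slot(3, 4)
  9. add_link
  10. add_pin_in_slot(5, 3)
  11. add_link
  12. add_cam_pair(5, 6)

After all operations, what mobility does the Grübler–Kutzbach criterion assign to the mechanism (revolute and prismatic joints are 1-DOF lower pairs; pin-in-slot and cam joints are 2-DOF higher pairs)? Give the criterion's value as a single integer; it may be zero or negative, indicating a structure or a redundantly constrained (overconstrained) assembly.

[1;0;0] (link 0 is ground)
L+ [2;0;0]
C(0,1)∈J2 [2;0;1]
L+ [3;0;1]
P(0,2)∈J1 [3;1;1]
L+ [4;1;1]
P(3,1)∈J1 [4;2;1]
L+ [5;2;1]
PS(3,4)∈J2 [5;2;2]
L+ [6;2;2]
PS(5,3)∈J2 [6;2;3]
L+ [7;2;3]
C(5,6)∈J2 [7;2;4]
mobility = 18 − 4 − 4 = 10

M = 10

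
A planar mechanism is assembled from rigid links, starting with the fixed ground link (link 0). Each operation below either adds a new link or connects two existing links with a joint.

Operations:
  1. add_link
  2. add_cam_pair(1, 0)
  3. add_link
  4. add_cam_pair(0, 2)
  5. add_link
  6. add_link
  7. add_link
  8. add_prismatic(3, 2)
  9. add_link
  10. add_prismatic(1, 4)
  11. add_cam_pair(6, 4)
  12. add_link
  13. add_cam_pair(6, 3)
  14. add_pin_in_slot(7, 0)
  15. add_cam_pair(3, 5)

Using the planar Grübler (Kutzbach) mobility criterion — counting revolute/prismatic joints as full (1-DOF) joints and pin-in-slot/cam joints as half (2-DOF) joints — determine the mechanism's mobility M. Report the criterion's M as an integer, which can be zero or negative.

M = 11

ground; <1,0,0>
#1 <2,0,0>
C:1↔0 J2 <2,0,1>
#2 <3,0,1>
C:0↔2 J2 <3,0,2>
#3 <4,0,2>
#4 <5,0,2>
#5 <6,0,2>
P:3↔2 J1 <6,1,2>
#6 <7,1,2>
P:1↔4 J1 <7,2,2>
C:6↔4 J2 <7,2,3>
#7 <8,2,3>
C:6↔3 J2 <8,2,4>
PS:7↔0 J2 <8,2,5>
C:3↔5 J2 <8,2,6>
3×7 − 2×2 − 1×6 = 11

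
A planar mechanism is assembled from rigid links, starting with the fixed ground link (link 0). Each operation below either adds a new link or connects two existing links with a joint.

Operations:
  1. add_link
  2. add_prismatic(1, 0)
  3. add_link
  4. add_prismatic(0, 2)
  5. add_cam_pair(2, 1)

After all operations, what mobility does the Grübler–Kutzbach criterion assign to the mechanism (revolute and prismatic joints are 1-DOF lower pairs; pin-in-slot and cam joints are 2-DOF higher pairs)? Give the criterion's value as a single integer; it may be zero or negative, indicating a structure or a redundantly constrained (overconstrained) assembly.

M = 1

[1;0;0] (link 0 is ground)
L+ [2;0;0]
P(1,0)∈J1 [2;1;0]
L+ [3;1;0]
P(0,2)∈J1 [3;2;0]
C(2,1)∈J2 [3;2;1]
mobility = 6 − 4 − 1 = 1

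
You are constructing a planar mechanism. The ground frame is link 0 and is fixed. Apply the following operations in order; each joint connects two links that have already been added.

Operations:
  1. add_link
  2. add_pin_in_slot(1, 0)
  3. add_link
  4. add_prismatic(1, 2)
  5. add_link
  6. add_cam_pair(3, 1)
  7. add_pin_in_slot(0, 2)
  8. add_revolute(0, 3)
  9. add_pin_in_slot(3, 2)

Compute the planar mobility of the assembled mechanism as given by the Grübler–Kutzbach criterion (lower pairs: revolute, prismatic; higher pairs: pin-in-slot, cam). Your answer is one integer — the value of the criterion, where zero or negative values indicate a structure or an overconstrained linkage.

M = 1

ground; <1,0,0>
#1 <2,0,0>
PS:1↔0 J2 <2,0,1>
#2 <3,0,1>
P:1↔2 J1 <3,1,1>
#3 <4,1,1>
C:3↔1 J2 <4,1,2>
PS:0↔2 J2 <4,1,3>
R:0↔3 J1 <4,2,3>
PS:3↔2 J2 <4,2,4>
3×3 − 2×2 − 1×4 = 1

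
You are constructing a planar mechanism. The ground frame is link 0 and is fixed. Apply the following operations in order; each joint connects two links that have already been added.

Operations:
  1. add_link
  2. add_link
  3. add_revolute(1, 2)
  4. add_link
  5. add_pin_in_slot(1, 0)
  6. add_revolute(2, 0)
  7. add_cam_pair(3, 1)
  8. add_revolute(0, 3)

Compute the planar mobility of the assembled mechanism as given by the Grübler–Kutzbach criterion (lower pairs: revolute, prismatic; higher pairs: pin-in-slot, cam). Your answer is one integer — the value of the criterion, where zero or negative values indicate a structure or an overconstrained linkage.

[1;0;0] (link 0 is ground)
L+ [2;0;0]
L+ [3;0;0]
R(1,2)∈J1 [3;1;0]
L+ [4;1;0]
PS(1,0)∈J2 [4;1;1]
R(2,0)∈J1 [4;2;1]
C(3,1)∈J2 [4;2;2]
R(0,3)∈J1 [4;3;2]
mobility = 9 − 6 − 2 = 1

M = 1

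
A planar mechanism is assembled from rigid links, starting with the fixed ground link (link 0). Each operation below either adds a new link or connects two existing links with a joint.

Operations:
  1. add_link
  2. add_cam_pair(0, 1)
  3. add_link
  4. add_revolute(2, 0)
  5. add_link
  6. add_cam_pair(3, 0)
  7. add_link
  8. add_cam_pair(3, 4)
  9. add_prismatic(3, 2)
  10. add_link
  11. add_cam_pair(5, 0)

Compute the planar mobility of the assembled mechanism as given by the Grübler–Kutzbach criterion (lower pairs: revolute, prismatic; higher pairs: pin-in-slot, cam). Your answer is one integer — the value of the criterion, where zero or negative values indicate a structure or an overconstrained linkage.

L=1 J1=0 J2=0
add link → L=2 J1=0 J2=0
C@0,1 dof=2 J2 → L=2 J1=0 J2=1
add link → L=3 J1=0 J2=1
R@2,0 dof=1 J1 → L=3 J1=1 J2=1
add link → L=4 J1=1 J2=1
C@3,0 dof=2 J2 → L=4 J1=1 J2=2
add link → L=5 J1=1 J2=2
C@3,4 dof=2 J2 → L=5 J1=1 J2=3
P@3,2 dof=1 J1 → L=5 J1=2 J2=3
add link → L=6 J1=2 J2=3
C@5,0 dof=2 J2 → L=6 J1=2 J2=4
M=3(L−1)−2J1−J2=3·5−2·2−4=7

M = 7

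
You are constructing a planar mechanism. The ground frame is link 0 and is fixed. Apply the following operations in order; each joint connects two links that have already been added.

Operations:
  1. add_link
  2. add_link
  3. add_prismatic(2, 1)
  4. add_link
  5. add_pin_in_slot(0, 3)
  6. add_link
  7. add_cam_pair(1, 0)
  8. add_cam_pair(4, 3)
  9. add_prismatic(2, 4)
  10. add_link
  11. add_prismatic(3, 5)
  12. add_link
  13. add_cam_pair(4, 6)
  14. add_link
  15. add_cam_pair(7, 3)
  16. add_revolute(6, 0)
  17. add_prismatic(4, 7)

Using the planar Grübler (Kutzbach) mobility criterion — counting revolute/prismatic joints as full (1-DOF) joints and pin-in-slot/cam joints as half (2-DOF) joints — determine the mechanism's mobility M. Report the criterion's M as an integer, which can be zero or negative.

M = 6

[1;0;0] (link 0 is ground)
L+ [2;0;0]
L+ [3;0;0]
P(2,1)∈J1 [3;1;0]
L+ [4;1;0]
PS(0,3)∈J2 [4;1;1]
L+ [5;1;1]
C(1,0)∈J2 [5;1;2]
C(4,3)∈J2 [5;1;3]
P(2,4)∈J1 [5;2;3]
L+ [6;2;3]
P(3,5)∈J1 [6;3;3]
L+ [7;3;3]
C(4,6)∈J2 [7;3;4]
L+ [8;3;4]
C(7,3)∈J2 [8;3;5]
R(6,0)∈J1 [8;4;5]
P(4,7)∈J1 [8;5;5]
mobility = 21 − 10 − 5 = 6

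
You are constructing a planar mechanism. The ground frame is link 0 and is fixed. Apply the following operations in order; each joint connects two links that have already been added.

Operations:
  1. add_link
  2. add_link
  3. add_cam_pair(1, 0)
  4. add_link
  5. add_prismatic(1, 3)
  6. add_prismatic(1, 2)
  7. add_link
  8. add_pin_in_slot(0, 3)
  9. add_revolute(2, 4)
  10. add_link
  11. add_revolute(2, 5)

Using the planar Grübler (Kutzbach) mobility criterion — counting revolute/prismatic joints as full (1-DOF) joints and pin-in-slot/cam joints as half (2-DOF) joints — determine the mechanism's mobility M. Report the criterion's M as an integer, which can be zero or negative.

M = 5

L=1 J1=0 J2=0
add link → L=2 J1=0 J2=0
add link → L=3 J1=0 J2=0
C@1,0 dof=2 J2 → L=3 J1=0 J2=1
add link → L=4 J1=0 J2=1
P@1,3 dof=1 J1 → L=4 J1=1 J2=1
P@1,2 dof=1 J1 → L=4 J1=2 J2=1
add link → L=5 J1=2 J2=1
PS@0,3 dof=2 J2 → L=5 J1=2 J2=2
R@2,4 dof=1 J1 → L=5 J1=3 J2=2
add link → L=6 J1=3 J2=2
R@2,5 dof=1 J1 → L=6 J1=4 J2=2
M=3(L−1)−2J1−J2=3·5−2·4−2=5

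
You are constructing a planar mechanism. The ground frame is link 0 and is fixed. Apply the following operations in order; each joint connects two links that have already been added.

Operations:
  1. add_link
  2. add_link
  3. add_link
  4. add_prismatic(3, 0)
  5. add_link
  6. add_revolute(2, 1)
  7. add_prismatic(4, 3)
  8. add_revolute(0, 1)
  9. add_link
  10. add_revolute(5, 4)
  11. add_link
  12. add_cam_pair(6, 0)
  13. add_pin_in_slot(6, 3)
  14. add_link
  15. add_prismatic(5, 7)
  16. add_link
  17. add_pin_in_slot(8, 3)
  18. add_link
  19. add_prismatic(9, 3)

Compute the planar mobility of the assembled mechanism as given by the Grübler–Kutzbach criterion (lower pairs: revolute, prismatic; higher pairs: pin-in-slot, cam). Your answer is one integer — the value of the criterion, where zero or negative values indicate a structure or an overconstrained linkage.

M = 10

L=1 J1=0 J2=0
add link → L=2 J1=0 J2=0
add link → L=3 J1=0 J2=0
add link → L=4 J1=0 J2=0
P@3,0 dof=1 J1 → L=4 J1=1 J2=0
add link → L=5 J1=1 J2=0
R@2,1 dof=1 J1 → L=5 J1=2 J2=0
P@4,3 dof=1 J1 → L=5 J1=3 J2=0
R@0,1 dof=1 J1 → L=5 J1=4 J2=0
add link → L=6 J1=4 J2=0
R@5,4 dof=1 J1 → L=6 J1=5 J2=0
add link → L=7 J1=5 J2=0
C@6,0 dof=2 J2 → L=7 J1=5 J2=1
PS@6,3 dof=2 J2 → L=7 J1=5 J2=2
add link → L=8 J1=5 J2=2
P@5,7 dof=1 J1 → L=8 J1=6 J2=2
add link → L=9 J1=6 J2=2
PS@8,3 dof=2 J2 → L=9 J1=6 J2=3
add link → L=10 J1=6 J2=3
P@9,3 dof=1 J1 → L=10 J1=7 J2=3
M=3(L−1)−2J1−J2=3·9−2·7−3=10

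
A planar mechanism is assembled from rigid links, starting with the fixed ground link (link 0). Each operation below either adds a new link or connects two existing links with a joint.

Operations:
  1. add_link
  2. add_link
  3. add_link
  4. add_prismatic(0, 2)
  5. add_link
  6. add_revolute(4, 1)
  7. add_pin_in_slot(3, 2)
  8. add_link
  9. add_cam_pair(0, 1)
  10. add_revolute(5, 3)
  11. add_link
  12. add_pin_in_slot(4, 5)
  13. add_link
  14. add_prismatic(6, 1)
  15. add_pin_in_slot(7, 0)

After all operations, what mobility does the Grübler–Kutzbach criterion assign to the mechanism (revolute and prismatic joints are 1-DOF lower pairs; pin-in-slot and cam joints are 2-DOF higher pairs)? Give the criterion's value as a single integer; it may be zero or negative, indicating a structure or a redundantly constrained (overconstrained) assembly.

L=1 J1=0 J2=0
add link → L=2 J1=0 J2=0
add link → L=3 J1=0 J2=0
add link → L=4 J1=0 J2=0
P@0,2 dof=1 J1 → L=4 J1=1 J2=0
add link → L=5 J1=1 J2=0
R@4,1 dof=1 J1 → L=5 J1=2 J2=0
PS@3,2 dof=2 J2 → L=5 J1=2 J2=1
add link → L=6 J1=2 J2=1
C@0,1 dof=2 J2 → L=6 J1=2 J2=2
R@5,3 dof=1 J1 → L=6 J1=3 J2=2
add link → L=7 J1=3 J2=2
PS@4,5 dof=2 J2 → L=7 J1=3 J2=3
add link → L=8 J1=3 J2=3
P@6,1 dof=1 J1 → L=8 J1=4 J2=3
PS@7,0 dof=2 J2 → L=8 J1=4 J2=4
M=3(L−1)−2J1−J2=3·7−2·4−4=9

M = 9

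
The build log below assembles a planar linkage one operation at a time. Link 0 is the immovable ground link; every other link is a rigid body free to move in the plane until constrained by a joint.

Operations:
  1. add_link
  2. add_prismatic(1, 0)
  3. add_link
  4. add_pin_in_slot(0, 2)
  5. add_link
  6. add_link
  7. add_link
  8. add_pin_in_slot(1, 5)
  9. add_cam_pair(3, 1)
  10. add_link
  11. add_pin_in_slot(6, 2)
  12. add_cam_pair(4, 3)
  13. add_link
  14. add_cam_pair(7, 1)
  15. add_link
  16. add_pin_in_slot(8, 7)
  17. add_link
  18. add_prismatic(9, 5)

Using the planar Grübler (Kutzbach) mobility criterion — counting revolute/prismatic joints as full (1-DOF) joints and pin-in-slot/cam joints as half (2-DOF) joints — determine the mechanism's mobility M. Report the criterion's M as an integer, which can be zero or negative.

M = 16

L=1 J1=0 J2=0
add link → L=2 J1=0 J2=0
P@1,0 dof=1 J1 → L=2 J1=1 J2=0
add link → L=3 J1=1 J2=0
PS@0,2 dof=2 J2 → L=3 J1=1 J2=1
add link → L=4 J1=1 J2=1
add link → L=5 J1=1 J2=1
add link → L=6 J1=1 J2=1
PS@1,5 dof=2 J2 → L=6 J1=1 J2=2
C@3,1 dof=2 J2 → L=6 J1=1 J2=3
add link → L=7 J1=1 J2=3
PS@6,2 dof=2 J2 → L=7 J1=1 J2=4
C@4,3 dof=2 J2 → L=7 J1=1 J2=5
add link → L=8 J1=1 J2=5
C@7,1 dof=2 J2 → L=8 J1=1 J2=6
add link → L=9 J1=1 J2=6
PS@8,7 dof=2 J2 → L=9 J1=1 J2=7
add link → L=10 J1=1 J2=7
P@9,5 dof=1 J1 → L=10 J1=2 J2=7
M=3(L−1)−2J1−J2=3·9−2·2−7=16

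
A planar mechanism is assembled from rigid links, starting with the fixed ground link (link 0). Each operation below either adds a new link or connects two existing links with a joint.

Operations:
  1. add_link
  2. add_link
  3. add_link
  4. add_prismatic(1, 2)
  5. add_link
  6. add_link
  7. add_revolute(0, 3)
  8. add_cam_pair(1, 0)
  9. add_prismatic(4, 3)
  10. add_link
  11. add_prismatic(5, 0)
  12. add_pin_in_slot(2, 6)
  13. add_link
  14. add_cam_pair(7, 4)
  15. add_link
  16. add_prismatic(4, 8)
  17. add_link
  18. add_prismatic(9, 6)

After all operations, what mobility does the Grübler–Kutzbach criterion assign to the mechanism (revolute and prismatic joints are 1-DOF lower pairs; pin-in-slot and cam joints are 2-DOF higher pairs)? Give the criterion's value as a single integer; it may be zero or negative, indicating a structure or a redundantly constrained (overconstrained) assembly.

[1;0;0] (link 0 is ground)
L+ [2;0;0]
L+ [3;0;0]
L+ [4;0;0]
P(1,2)∈J1 [4;1;0]
L+ [5;1;0]
L+ [6;1;0]
R(0,3)∈J1 [6;2;0]
C(1,0)∈J2 [6;2;1]
P(4,3)∈J1 [6;3;1]
L+ [7;3;1]
P(5,0)∈J1 [7;4;1]
PS(2,6)∈J2 [7;4;2]
L+ [8;4;2]
C(7,4)∈J2 [8;4;3]
L+ [9;4;3]
P(4,8)∈J1 [9;5;3]
L+ [10;5;3]
P(9,6)∈J1 [10;6;3]
mobility = 27 − 12 − 3 = 12

M = 12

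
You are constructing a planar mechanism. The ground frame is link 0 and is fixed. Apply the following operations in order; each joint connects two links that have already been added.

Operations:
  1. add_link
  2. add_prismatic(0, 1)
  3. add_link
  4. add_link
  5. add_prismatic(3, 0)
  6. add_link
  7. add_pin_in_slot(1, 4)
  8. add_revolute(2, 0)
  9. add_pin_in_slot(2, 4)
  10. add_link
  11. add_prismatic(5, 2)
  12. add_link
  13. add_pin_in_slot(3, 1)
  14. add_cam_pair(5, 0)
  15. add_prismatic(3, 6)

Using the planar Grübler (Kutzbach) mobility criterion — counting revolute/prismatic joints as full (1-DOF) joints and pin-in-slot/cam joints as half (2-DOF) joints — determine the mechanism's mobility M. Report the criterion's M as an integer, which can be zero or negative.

M = 4

ground; <1,0,0>
#1 <2,0,0>
P:0↔1 J1 <2,1,0>
#2 <3,1,0>
#3 <4,1,0>
P:3↔0 J1 <4,2,0>
#4 <5,2,0>
PS:1↔4 J2 <5,2,1>
R:2↔0 J1 <5,3,1>
PS:2↔4 J2 <5,3,2>
#5 <6,3,2>
P:5↔2 J1 <6,4,2>
#6 <7,4,2>
PS:3↔1 J2 <7,4,3>
C:5↔0 J2 <7,4,4>
P:3↔6 J1 <7,5,4>
3×6 − 2×5 − 1×4 = 4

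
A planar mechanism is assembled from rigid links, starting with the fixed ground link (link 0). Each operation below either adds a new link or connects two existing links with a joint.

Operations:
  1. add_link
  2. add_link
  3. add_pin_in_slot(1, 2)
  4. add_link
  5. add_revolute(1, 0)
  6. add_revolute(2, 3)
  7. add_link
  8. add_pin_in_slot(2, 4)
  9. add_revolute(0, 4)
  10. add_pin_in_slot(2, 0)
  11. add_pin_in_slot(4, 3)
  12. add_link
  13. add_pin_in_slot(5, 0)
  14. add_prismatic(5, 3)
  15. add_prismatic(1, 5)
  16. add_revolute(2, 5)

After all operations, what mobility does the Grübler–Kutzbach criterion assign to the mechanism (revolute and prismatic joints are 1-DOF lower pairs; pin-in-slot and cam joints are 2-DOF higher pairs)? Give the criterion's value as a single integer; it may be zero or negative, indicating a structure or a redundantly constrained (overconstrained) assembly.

L=1 J1=0 J2=0
add link → L=2 J1=0 J2=0
add link → L=3 J1=0 J2=0
PS@1,2 dof=2 J2 → L=3 J1=0 J2=1
add link → L=4 J1=0 J2=1
R@1,0 dof=1 J1 → L=4 J1=1 J2=1
R@2,3 dof=1 J1 → L=4 J1=2 J2=1
add link → L=5 J1=2 J2=1
PS@2,4 dof=2 J2 → L=5 J1=2 J2=2
R@0,4 dof=1 J1 → L=5 J1=3 J2=2
PS@2,0 dof=2 J2 → L=5 J1=3 J2=3
PS@4,3 dof=2 J2 → L=5 J1=3 J2=4
add link → L=6 J1=3 J2=4
PS@5,0 dof=2 J2 → L=6 J1=3 J2=5
P@5,3 dof=1 J1 → L=6 J1=4 J2=5
P@1,5 dof=1 J1 → L=6 J1=5 J2=5
R@2,5 dof=1 J1 → L=6 J1=6 J2=5
M=3(L−1)−2J1−J2=3·5−2·6−5=-2

M = -2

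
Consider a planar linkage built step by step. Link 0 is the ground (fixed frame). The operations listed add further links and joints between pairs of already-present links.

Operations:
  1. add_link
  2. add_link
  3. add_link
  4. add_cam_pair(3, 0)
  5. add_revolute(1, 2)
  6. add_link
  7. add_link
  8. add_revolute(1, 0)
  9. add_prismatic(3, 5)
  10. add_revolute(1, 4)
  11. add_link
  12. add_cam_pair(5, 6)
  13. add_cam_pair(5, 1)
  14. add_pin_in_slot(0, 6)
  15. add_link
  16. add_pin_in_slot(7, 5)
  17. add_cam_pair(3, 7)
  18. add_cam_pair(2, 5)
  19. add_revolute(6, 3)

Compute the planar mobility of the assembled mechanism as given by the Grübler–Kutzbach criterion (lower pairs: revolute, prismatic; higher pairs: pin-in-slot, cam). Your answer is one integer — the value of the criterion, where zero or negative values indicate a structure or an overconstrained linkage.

M = 4

[1;0;0] (link 0 is ground)
L+ [2;0;0]
L+ [3;0;0]
L+ [4;0;0]
C(3,0)∈J2 [4;0;1]
R(1,2)∈J1 [4;1;1]
L+ [5;1;1]
L+ [6;1;1]
R(1,0)∈J1 [6;2;1]
P(3,5)∈J1 [6;3;1]
R(1,4)∈J1 [6;4;1]
L+ [7;4;1]
C(5,6)∈J2 [7;4;2]
C(5,1)∈J2 [7;4;3]
PS(0,6)∈J2 [7;4;4]
L+ [8;4;4]
PS(7,5)∈J2 [8;4;5]
C(3,7)∈J2 [8;4;6]
C(2,5)∈J2 [8;4;7]
R(6,3)∈J1 [8;5;7]
mobility = 21 − 10 − 7 = 4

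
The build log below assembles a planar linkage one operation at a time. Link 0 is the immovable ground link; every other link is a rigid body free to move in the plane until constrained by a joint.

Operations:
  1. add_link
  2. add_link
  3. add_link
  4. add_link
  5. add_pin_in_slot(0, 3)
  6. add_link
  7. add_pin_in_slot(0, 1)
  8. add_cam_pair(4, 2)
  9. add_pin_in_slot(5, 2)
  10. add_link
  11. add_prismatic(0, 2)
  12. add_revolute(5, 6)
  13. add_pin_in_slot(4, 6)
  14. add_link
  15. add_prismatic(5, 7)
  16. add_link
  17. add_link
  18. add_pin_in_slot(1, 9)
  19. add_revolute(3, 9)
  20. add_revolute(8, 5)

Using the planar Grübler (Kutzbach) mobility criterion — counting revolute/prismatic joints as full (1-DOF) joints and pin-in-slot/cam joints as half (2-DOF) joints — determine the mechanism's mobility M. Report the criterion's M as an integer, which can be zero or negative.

[1;0;0] (link 0 is ground)
L+ [2;0;0]
L+ [3;0;0]
L+ [4;0;0]
L+ [5;0;0]
PS(0,3)∈J2 [5;0;1]
L+ [6;0;1]
PS(0,1)∈J2 [6;0;2]
C(4,2)∈J2 [6;0;3]
PS(5,2)∈J2 [6;0;4]
L+ [7;0;4]
P(0,2)∈J1 [7;1;4]
R(5,6)∈J1 [7;2;4]
PS(4,6)∈J2 [7;2;5]
L+ [8;2;5]
P(5,7)∈J1 [8;3;5]
L+ [9;3;5]
L+ [10;3;5]
PS(1,9)∈J2 [10;3;6]
R(3,9)∈J1 [10;4;6]
R(8,5)∈J1 [10;5;6]
mobility = 27 − 10 − 6 = 11

M = 11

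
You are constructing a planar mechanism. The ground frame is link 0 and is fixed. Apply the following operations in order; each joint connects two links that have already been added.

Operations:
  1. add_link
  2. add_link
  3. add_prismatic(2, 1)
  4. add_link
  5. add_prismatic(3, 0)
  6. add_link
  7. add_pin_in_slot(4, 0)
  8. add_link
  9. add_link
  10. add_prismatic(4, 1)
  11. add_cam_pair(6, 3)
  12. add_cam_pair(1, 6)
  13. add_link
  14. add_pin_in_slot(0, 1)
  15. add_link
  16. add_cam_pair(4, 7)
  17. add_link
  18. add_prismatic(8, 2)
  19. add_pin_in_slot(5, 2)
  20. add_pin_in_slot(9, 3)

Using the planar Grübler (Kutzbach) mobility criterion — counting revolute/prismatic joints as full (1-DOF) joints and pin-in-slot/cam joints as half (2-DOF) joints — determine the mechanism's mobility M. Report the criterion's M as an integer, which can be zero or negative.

M = 12

L=1 J1=0 J2=0
add link → L=2 J1=0 J2=0
add link → L=3 J1=0 J2=0
P@2,1 dof=1 J1 → L=3 J1=1 J2=0
add link → L=4 J1=1 J2=0
P@3,0 dof=1 J1 → L=4 J1=2 J2=0
add link → L=5 J1=2 J2=0
PS@4,0 dof=2 J2 → L=5 J1=2 J2=1
add link → L=6 J1=2 J2=1
add link → L=7 J1=2 J2=1
P@4,1 dof=1 J1 → L=7 J1=3 J2=1
C@6,3 dof=2 J2 → L=7 J1=3 J2=2
C@1,6 dof=2 J2 → L=7 J1=3 J2=3
add link → L=8 J1=3 J2=3
PS@0,1 dof=2 J2 → L=8 J1=3 J2=4
add link → L=9 J1=3 J2=4
C@4,7 dof=2 J2 → L=9 J1=3 J2=5
add link → L=10 J1=3 J2=5
P@8,2 dof=1 J1 → L=10 J1=4 J2=5
PS@5,2 dof=2 J2 → L=10 J1=4 J2=6
PS@9,3 dof=2 J2 → L=10 J1=4 J2=7
M=3(L−1)−2J1−J2=3·9−2·4−7=12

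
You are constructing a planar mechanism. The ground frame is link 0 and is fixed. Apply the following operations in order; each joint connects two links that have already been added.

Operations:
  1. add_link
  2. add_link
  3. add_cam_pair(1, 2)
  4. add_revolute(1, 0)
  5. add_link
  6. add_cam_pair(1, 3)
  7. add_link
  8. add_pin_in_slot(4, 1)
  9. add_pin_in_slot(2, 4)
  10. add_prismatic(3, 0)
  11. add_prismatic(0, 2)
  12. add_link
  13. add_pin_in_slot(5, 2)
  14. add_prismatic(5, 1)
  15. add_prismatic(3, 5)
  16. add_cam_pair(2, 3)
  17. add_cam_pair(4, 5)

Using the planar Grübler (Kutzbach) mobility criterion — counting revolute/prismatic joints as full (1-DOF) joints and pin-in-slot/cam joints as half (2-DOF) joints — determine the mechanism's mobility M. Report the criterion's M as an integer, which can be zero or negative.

link 0 = ground. State L|J1|J2 = 1|0|0
+link1  2|0|0
+link2  3|0|0
C(1,2) f=2→J2  3|0|1
R(1,0) f=1→J1  3|1|1
+link3  4|1|1
C(1,3) f=2→J2  4|1|2
+link4  5|1|2
PS(4,1) f=2→J2  5|1|3
PS(2,4) f=2→J2  5|1|4
P(3,0) f=1→J1  5|2|4
P(0,2) f=1→J1  5|3|4
+link5  6|3|4
PS(5,2) f=2→J2  6|3|5
P(5,1) f=1→J1  6|4|5
P(3,5) f=1→J1  6|5|5
C(2,3) f=2→J2  6|5|6
C(4,5) f=2→J2  6|5|7
M = 3(6−1)−2·5−7 = 15−10−7 = -2

M = -2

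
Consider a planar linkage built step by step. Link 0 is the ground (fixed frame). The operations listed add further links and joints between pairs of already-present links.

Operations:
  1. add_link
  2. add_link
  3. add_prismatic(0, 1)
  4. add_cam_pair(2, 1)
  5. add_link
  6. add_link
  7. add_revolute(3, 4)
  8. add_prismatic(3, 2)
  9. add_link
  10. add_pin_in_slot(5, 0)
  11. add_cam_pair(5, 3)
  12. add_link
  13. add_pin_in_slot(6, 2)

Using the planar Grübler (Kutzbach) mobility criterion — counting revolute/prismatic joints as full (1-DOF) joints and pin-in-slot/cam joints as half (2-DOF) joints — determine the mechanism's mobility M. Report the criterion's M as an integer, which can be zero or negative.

M = 8

(L,J1,J2)=(1,0,0); link0 fixed
link1: (2,0,0)
link2: (3,0,0)
P 0-1 [J1]: (3,1,0)
C 2-1 [J2]: (3,1,1)
link3: (4,1,1)
link4: (5,1,1)
R 3-4 [J1]: (5,2,1)
P 3-2 [J1]: (5,3,1)
link5: (6,3,1)
PS 5-0 [J2]: (6,3,2)
C 5-3 [J2]: (6,3,3)
link6: (7,3,3)
PS 6-2 [J2]: (7,3,4)
Grübler: 3·6 − 2·3 − 4 = 8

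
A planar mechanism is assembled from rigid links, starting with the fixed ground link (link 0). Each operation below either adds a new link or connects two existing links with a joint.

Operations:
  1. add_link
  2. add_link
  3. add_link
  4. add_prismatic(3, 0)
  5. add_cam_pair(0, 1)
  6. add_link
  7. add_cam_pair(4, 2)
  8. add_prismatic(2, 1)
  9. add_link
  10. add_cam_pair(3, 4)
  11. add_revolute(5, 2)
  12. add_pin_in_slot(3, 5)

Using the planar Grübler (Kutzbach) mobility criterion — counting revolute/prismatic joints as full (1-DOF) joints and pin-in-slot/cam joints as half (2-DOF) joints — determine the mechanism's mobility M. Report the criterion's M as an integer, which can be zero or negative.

M = 5

[1;0;0] (link 0 is ground)
L+ [2;0;0]
L+ [3;0;0]
L+ [4;0;0]
P(3,0)∈J1 [4;1;0]
C(0,1)∈J2 [4;1;1]
L+ [5;1;1]
C(4,2)∈J2 [5;1;2]
P(2,1)∈J1 [5;2;2]
L+ [6;2;2]
C(3,4)∈J2 [6;2;3]
R(5,2)∈J1 [6;3;3]
PS(3,5)∈J2 [6;3;4]
mobility = 15 − 6 − 4 = 5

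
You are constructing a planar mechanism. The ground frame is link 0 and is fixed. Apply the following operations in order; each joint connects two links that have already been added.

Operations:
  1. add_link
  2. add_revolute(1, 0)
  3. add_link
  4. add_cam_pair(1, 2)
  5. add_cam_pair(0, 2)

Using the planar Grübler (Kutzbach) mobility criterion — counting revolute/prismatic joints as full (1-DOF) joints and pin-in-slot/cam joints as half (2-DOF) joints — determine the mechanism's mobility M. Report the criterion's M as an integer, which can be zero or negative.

M = 2

[1;0;0] (link 0 is ground)
L+ [2;0;0]
R(1,0)∈J1 [2;1;0]
L+ [3;1;0]
C(1,2)∈J2 [3;1;1]
C(0,2)∈J2 [3;1;2]
mobility = 6 − 2 − 2 = 2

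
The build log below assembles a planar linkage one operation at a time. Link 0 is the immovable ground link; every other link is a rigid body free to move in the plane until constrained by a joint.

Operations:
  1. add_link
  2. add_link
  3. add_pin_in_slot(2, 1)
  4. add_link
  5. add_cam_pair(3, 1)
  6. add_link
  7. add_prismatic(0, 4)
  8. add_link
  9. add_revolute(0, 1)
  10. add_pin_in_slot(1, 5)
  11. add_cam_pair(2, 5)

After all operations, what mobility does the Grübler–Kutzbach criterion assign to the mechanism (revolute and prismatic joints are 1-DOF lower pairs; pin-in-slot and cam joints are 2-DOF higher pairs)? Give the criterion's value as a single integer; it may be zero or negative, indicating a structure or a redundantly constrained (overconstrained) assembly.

M = 7

[1;0;0] (link 0 is ground)
L+ [2;0;0]
L+ [3;0;0]
PS(2,1)∈J2 [3;0;1]
L+ [4;0;1]
C(3,1)∈J2 [4;0;2]
L+ [5;0;2]
P(0,4)∈J1 [5;1;2]
L+ [6;1;2]
R(0,1)∈J1 [6;2;2]
PS(1,5)∈J2 [6;2;3]
C(2,5)∈J2 [6;2;4]
mobility = 15 − 4 − 4 = 7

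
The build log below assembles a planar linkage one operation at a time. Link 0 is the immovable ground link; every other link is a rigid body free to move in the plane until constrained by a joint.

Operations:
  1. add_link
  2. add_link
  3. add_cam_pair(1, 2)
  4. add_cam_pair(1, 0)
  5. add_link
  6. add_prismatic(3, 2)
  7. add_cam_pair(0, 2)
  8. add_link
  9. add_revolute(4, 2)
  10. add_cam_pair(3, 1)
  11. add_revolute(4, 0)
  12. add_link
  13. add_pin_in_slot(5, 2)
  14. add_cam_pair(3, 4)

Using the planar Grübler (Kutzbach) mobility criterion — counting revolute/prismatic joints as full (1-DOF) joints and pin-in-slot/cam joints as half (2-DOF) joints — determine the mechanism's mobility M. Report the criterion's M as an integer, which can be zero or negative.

(L,J1,J2)=(1,0,0); link0 fixed
link1: (2,0,0)
link2: (3,0,0)
C 1-2 [J2]: (3,0,1)
C 1-0 [J2]: (3,0,2)
link3: (4,0,2)
P 3-2 [J1]: (4,1,2)
C 0-2 [J2]: (4,1,3)
link4: (5,1,3)
R 4-2 [J1]: (5,2,3)
C 3-1 [J2]: (5,2,4)
R 4-0 [J1]: (5,3,4)
link5: (6,3,4)
PS 5-2 [J2]: (6,3,5)
C 3-4 [J2]: (6,3,6)
Grübler: 3·5 − 2·3 − 6 = 3

M = 3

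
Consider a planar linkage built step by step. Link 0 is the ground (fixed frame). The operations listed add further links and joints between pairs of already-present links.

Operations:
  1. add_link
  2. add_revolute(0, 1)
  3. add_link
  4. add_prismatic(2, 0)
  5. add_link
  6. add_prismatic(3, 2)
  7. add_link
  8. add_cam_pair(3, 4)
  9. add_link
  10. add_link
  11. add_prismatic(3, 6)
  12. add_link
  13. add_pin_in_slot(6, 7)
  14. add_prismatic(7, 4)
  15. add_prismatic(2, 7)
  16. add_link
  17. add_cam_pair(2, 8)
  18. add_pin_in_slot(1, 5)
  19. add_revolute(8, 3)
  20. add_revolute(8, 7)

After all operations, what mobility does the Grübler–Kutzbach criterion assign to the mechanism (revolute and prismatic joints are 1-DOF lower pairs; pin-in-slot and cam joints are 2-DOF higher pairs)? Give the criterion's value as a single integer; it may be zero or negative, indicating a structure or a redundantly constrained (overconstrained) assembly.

M = 4

[1;0;0] (link 0 is ground)
L+ [2;0;0]
R(0,1)∈J1 [2;1;0]
L+ [3;1;0]
P(2,0)∈J1 [3;2;0]
L+ [4;2;0]
P(3,2)∈J1 [4;3;0]
L+ [5;3;0]
C(3,4)∈J2 [5;3;1]
L+ [6;3;1]
L+ [7;3;1]
P(3,6)∈J1 [7;4;1]
L+ [8;4;1]
PS(6,7)∈J2 [8;4;2]
P(7,4)∈J1 [8;5;2]
P(2,7)∈J1 [8;6;2]
L+ [9;6;2]
C(2,8)∈J2 [9;6;3]
PS(1,5)∈J2 [9;6;4]
R(8,3)∈J1 [9;7;4]
R(8,7)∈J1 [9;8;4]
mobility = 24 − 16 − 4 = 4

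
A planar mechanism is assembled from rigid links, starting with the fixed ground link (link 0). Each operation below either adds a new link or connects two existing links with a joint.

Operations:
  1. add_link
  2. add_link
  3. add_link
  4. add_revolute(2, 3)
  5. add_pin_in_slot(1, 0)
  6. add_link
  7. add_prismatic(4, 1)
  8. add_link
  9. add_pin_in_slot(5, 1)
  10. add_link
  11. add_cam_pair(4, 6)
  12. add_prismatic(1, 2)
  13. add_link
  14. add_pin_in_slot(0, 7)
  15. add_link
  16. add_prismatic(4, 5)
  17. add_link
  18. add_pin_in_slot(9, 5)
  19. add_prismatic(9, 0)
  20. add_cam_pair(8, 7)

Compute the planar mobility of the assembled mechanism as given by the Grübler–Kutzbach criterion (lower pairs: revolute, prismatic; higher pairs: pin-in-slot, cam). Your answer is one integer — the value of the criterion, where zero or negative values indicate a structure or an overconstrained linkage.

(L,J1,J2)=(1,0,0); link0 fixed
link1: (2,0,0)
link2: (3,0,0)
link3: (4,0,0)
R 2-3 [J1]: (4,1,0)
PS 1-0 [J2]: (4,1,1)
link4: (5,1,1)
P 4-1 [J1]: (5,2,1)
link5: (6,2,1)
PS 5-1 [J2]: (6,2,2)
link6: (7,2,2)
C 4-6 [J2]: (7,2,3)
P 1-2 [J1]: (7,3,3)
link7: (8,3,3)
PS 0-7 [J2]: (8,3,4)
link8: (9,3,4)
P 4-5 [J1]: (9,4,4)
link9: (10,4,4)
PS 9-5 [J2]: (10,4,5)
P 9-0 [J1]: (10,5,5)
C 8-7 [J2]: (10,5,6)
Grübler: 3·9 − 2·5 − 6 = 11

M = 11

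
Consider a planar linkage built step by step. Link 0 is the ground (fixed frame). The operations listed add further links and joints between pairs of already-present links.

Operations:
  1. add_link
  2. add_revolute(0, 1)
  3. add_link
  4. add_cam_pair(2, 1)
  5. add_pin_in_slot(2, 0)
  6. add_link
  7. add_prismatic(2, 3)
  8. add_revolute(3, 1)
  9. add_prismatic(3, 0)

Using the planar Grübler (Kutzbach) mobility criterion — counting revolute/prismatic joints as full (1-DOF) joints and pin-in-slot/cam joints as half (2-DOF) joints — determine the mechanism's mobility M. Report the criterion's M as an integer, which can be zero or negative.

M = -1

[1;0;0] (link 0 is ground)
L+ [2;0;0]
R(0,1)∈J1 [2;1;0]
L+ [3;1;0]
C(2,1)∈J2 [3;1;1]
PS(2,0)∈J2 [3;1;2]
L+ [4;1;2]
P(2,3)∈J1 [4;2;2]
R(3,1)∈J1 [4;3;2]
P(3,0)∈J1 [4;4;2]
mobility = 9 − 8 − 2 = -1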